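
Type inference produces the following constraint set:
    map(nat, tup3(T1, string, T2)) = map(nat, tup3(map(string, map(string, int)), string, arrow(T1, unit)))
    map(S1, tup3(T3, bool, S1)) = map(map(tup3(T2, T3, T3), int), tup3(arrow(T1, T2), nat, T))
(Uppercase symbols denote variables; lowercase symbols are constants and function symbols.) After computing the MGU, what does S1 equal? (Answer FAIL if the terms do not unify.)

FAIL

Decompose map/2: nat = nat,  tup3(T1, string, T2) = tup3(map(string, map(string, int)), string, arrow(T1, unit)).
Delete trivial equation nat = nat.
Decompose tup3/3: T1 = map(string, map(string, int)),  string = string,  T2 = arrow(T1, unit).
Bind T1 := map(string, map(string, int)); substituting into the 2 remaining equations that mention T1 gives: T2 = arrow(map(string, map(string, int)), unit),  map(S1, tup3(T3, bool, S1)) = map(map(tup3(T2, T3, T3), int), tup3(arrow(map(string, map(string, int)), T2), nat, T)).
Delete trivial equation string = string.
Bind T2 := arrow(map(string, map(string, int)), unit); substituting into the remaining equation gives: map(S1, tup3(T3, bool, S1)) = map(map(tup3(arrow(map(string, map(string, int)), unit), T3, T3), int), tup3(arrow(map(string, map(string, int)), arrow(map(string, map(string, int)), unit)), nat, T)).
Decompose map/2: S1 = map(tup3(arrow(map(string, map(string, int)), unit), T3, T3), int),  tup3(T3, bool, S1) = tup3(arrow(map(string, map(string, int)), arrow(map(string, map(string, int)), unit)), nat, T).
Bind S1 := map(tup3(arrow(map(string, map(string, int)), unit), T3, T3), int); substituting into the remaining equation gives: tup3(T3, bool, map(tup3(arrow(map(string, map(string, int)), unit), T3, T3), int)) = tup3(arrow(map(string, map(string, int)), arrow(map(string, map(string, int)), unit)), nat, T).
Decompose tup3/3: T3 = arrow(map(string, map(string, int)), arrow(map(string, map(string, int)), unit)),  bool = nat,  map(tup3(arrow(map(string, map(string, int)), unit), T3, T3), int) = T.
Bind T3 := arrow(map(string, map(string, int)), arrow(map(string, map(string, int)), unit)); substituting into the one remaining equation that mentions T3 gives: map(tup3(arrow(map(string, map(string, int)), unit), arrow(map(string, map(string, int)), arrow(map(string, map(string, int)), unit)), arrow(map(string, map(string, int)), arrow(map(string, map(string, int)), unit))), int) = T. Substituting into the earlier binding gives S1 := map(tup3(arrow(map(string, map(string, int)), unit), arrow(map(string, map(string, int)), arrow(map(string, map(string, int)), unit)), arrow(map(string, map(string, int)), arrow(map(string, map(string, int)), unit))), int).
Clash: constants bool and nat differ; no unifier exists.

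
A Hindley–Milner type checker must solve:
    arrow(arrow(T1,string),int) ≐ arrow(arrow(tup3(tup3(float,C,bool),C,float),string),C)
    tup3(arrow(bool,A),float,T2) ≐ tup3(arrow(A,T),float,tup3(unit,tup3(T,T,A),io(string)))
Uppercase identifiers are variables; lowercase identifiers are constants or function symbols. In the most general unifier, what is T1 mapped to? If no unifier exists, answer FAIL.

tup3(tup3(float,int,bool),int,float)

Decompose arrow/2: arrow(T1,string) ≐ arrow(tup3(tup3(float,C,bool),C,float),string),  int ≐ C.
Decompose arrow/2: T1 ≐ tup3(tup3(float,C,bool),C,float),  string ≐ string.
Bind T1 := tup3(tup3(float,C,bool),C,float); no other remaining equation mentions T1.
Delete trivial equation string ≐ string.
Bind C := int; no other remaining equation mentions C. Substituting into the earlier binding gives T1 := tup3(tup3(float,int,bool),int,float).
Decompose tup3/3: arrow(bool,A) ≐ arrow(A,T),  float ≐ float,  T2 ≐ tup3(unit,tup3(T,T,A),io(string)).
Decompose arrow/2: bool ≐ A,  A ≐ T.
Bind A := bool; substituting into the 2 remaining equations that mention A gives: bool ≐ T,  T2 ≐ tup3(unit,tup3(T,T,bool),io(string)).
Bind T := bool; substituting into the one remaining equation that mentions T gives: T2 ≐ tup3(unit,tup3(bool,bool,bool),io(string)).
Delete trivial equation float ≐ float.
Bind T2 := tup3(unit,tup3(bool,bool,bool),io(string)).
MGU = { T1 := tup3(tup3(float,int,bool),int,float), C := int, A := bool, T := bool, T2 := tup3(unit,tup3(bool,bool,bool),io(string)) }, so T1 := tup3(tup3(float,int,bool),int,float).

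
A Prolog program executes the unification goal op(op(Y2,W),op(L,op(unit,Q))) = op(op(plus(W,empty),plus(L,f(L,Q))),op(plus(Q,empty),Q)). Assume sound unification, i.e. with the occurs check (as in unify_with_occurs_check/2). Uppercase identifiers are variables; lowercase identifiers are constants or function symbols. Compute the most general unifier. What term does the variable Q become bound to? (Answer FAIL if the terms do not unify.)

Decompose op/2: op(Y2,W) = op(plus(W,empty),plus(L,f(L,Q))),  op(L,op(unit,Q)) = op(plus(Q,empty),Q).
Decompose op/2: Y2 = plus(W,empty),  W = plus(L,f(L,Q)).
Bind Y2 := plus(W,empty); no other remaining equation mentions Y2.
Bind W := plus(L,f(L,Q)); no other remaining equation mentions W. Substituting into the earlier binding gives Y2 := plus(plus(L,f(L,Q)),empty).
Decompose op/2: L = plus(Q,empty),  op(unit,Q) = Q.
Bind L := plus(Q,empty); no other remaining equation mentions L. Substituting into the earlier bindings gives Y2 := plus(plus(plus(Q,empty),f(plus(Q,empty),Q)),empty), W := plus(plus(Q,empty),f(plus(Q,empty),Q)).
Occurs check fails: Q occurs in op(unit,Q); the equation Q = op(unit,Q) has no finite solution.

FAIL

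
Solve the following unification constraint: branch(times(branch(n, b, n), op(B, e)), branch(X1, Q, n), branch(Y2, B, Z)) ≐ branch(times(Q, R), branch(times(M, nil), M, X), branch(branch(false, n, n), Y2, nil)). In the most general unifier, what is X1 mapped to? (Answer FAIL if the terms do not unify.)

times(branch(n, b, n), nil)

Decompose branch/3: times(branch(n, b, n), op(B, e)) ≐ times(Q, R),  branch(X1, Q, n) ≐ branch(times(M, nil), M, X),  branch(Y2, B, Z) ≐ branch(branch(false, n, n), Y2, nil).
Decompose times/2: branch(n, b, n) ≐ Q,  op(B, e) ≐ R.
Bind Q := branch(n, b, n); substituting into the one remaining equation that mentions Q gives: branch(X1, branch(n, b, n), n) ≐ branch(times(M, nil), M, X).
Bind R := op(B, e); no other remaining equation mentions R.
Decompose branch/3: X1 ≐ times(M, nil),  branch(n, b, n) ≐ M,  n ≐ X.
Bind X1 := times(M, nil); no other remaining equation mentions X1.
Bind M := branch(n, b, n); no other remaining equation mentions M. Substituting into the earlier binding gives X1 := times(branch(n, b, n), nil).
Bind X := n; no other remaining equation mentions X.
Decompose branch/3: Y2 ≐ branch(false, n, n),  B ≐ Y2,  Z ≐ nil.
Bind Y2 := branch(false, n, n); substituting into the one remaining equation that mentions Y2 gives: B ≐ branch(false, n, n).
Bind B := branch(false, n, n); no other remaining equation mentions B. Substituting into the earlier binding gives R := op(branch(false, n, n), e).
Bind Z := nil.
MGU = { Q -> branch(n, b, n), R -> op(branch(false, n, n), e), X1 -> times(branch(n, b, n), nil), M -> branch(n, b, n), X -> n, Y2 -> branch(false, n, n), B -> branch(false, n, n), Z -> nil }, so X1 -> times(branch(n, b, n), nil).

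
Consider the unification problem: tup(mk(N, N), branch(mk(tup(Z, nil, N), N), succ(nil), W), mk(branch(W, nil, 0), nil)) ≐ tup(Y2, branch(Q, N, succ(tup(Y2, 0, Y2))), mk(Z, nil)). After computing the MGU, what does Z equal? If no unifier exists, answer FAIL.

Decompose tup/3: mk(N, N) ≐ Y2,  branch(mk(tup(Z, nil, N), N), succ(nil), W) ≐ branch(Q, N, succ(tup(Y2, 0, Y2))),  mk(branch(W, nil, 0), nil) ≐ mk(Z, nil).
Bind Y2 := mk(N, N); substituting into the one remaining equation that mentions Y2 gives: branch(mk(tup(Z, nil, N), N), succ(nil), W) ≐ branch(Q, N, succ(tup(mk(N, N), 0, mk(N, N)))).
Decompose branch/3: mk(tup(Z, nil, N), N) ≐ Q,  succ(nil) ≐ N,  W ≐ succ(tup(mk(N, N), 0, mk(N, N))).
Bind Q := mk(tup(Z, nil, N), N); no other remaining equation mentions Q.
Bind N := succ(nil); substituting into the one remaining equation that mentions N gives: W ≐ succ(tup(mk(succ(nil), succ(nil)), 0, mk(succ(nil), succ(nil)))). Substituting into the earlier bindings gives Y2 := mk(succ(nil), succ(nil)), Q := mk(tup(Z, nil, succ(nil)), succ(nil)).
Bind W := succ(tup(mk(succ(nil), succ(nil)), 0, mk(succ(nil), succ(nil)))); substituting into the remaining equation gives: mk(branch(succ(tup(mk(succ(nil), succ(nil)), 0, mk(succ(nil), succ(nil)))), nil, 0), nil) ≐ mk(Z, nil).
Decompose mk/2: branch(succ(tup(mk(succ(nil), succ(nil)), 0, mk(succ(nil), succ(nil)))), nil, 0) ≐ Z,  nil ≐ nil.
Bind Z := branch(succ(tup(mk(succ(nil), succ(nil)), 0, mk(succ(nil), succ(nil)))), nil, 0); no other remaining equation mentions Z. Substituting into the earlier binding gives Q := mk(tup(branch(succ(tup(mk(succ(nil), succ(nil)), 0, mk(succ(nil), succ(nil)))), nil, 0), nil, succ(nil)), succ(nil)).
Delete trivial equation nil ≐ nil.
MGU = { Y2 ↦ mk(succ(nil), succ(nil)), Q ↦ mk(tup(branch(succ(tup(mk(succ(nil), succ(nil)), 0, mk(succ(nil), succ(nil)))), nil, 0), nil, succ(nil)), succ(nil)), N ↦ succ(nil), W ↦ succ(tup(mk(succ(nil), succ(nil)), 0, mk(succ(nil), succ(nil)))), Z ↦ branch(succ(tup(mk(succ(nil), succ(nil)), 0, mk(succ(nil), succ(nil)))), nil, 0) }, so Z ↦ branch(succ(tup(mk(succ(nil), succ(nil)), 0, mk(succ(nil), succ(nil)))), nil, 0).

branch(succ(tup(mk(succ(nil), succ(nil)), 0, mk(succ(nil), succ(nil)))), nil, 0)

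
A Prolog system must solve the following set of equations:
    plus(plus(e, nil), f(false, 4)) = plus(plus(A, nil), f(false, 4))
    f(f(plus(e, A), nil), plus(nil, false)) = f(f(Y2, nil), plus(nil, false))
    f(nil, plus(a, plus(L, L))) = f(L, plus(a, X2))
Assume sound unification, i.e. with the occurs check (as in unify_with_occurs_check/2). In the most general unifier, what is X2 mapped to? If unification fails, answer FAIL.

plus(nil, nil)

Decompose plus/2: plus(e, nil) = plus(A, nil),  f(false, 4) = f(false, 4).
Decompose plus/2: e = A,  nil = nil.
Bind A := e; substituting into the one remaining equation that mentions A gives: f(f(plus(e, e), nil), plus(nil, false)) = f(f(Y2, nil), plus(nil, false)).
Delete trivial equation nil = nil.
Delete trivial equation f(false, 4) = f(false, 4).
Decompose f/2: f(plus(e, e), nil) = f(Y2, nil),  plus(nil, false) = plus(nil, false).
Decompose f/2: plus(e, e) = Y2,  nil = nil.
Bind Y2 := plus(e, e); no other remaining equation mentions Y2.
Delete trivial equation nil = nil.
Delete trivial equation plus(nil, false) = plus(nil, false).
Decompose f/2: nil = L,  plus(a, plus(L, L)) = plus(a, X2).
Bind L := nil; substituting into the remaining equation gives: plus(a, plus(nil, nil)) = plus(a, X2).
Decompose plus/2: a = a,  plus(nil, nil) = X2.
Delete trivial equation a = a.
Bind X2 := plus(nil, nil).
MGU = { A = e, Y2 = plus(e, e), L = nil, X2 = plus(nil, nil) }, so X2 = plus(nil, nil).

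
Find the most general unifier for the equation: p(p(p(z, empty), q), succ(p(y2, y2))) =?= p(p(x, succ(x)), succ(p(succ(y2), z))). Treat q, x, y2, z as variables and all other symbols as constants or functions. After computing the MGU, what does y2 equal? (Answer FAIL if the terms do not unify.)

FAIL

Decompose p/2: p(p(z, empty), q) =?= p(x, succ(x)),  succ(p(y2, y2)) =?= succ(p(succ(y2), z)).
Decompose p/2: p(z, empty) =?= x,  q =?= succ(x).
Bind x := p(z, empty); substituting into the one remaining equation that mentions x gives: q =?= succ(p(z, empty)).
Bind q := succ(p(z, empty)); no other remaining equation mentions q.
Decompose succ/1: p(y2, y2) =?= p(succ(y2), z).
Decompose p/2: y2 =?= succ(y2),  y2 =?= z.
Occurs check fails: y2 occurs in succ(y2); the equation y2 =?= succ(y2) has no finite solution.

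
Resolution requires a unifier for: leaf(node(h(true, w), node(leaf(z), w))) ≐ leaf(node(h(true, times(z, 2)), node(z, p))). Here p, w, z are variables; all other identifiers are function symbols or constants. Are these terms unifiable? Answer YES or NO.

Decompose leaf/1: node(h(true, w), node(leaf(z), w)) ≐ node(h(true, times(z, 2)), node(z, p)).
Decompose node/2: h(true, w) ≐ h(true, times(z, 2)),  node(leaf(z), w) ≐ node(z, p).
Decompose h/2: true ≐ true,  w ≐ times(z, 2).
Delete trivial equation true ≐ true.
Bind w := times(z, 2); substituting into the remaining equation gives: node(leaf(z), times(z, 2)) ≐ node(z, p).
Decompose node/2: leaf(z) ≐ z,  times(z, 2) ≐ p.
Occurs check fails: z occurs in leaf(z); the equation z ≐ leaf(z) has no finite solution.

NO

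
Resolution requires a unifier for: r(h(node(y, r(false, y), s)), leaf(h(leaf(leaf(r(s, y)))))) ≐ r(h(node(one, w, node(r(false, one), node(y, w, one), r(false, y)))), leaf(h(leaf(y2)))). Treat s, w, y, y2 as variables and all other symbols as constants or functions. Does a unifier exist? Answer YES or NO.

YES

Decompose r/2: h(node(y, r(false, y), s)) ≐ h(node(one, w, node(r(false, one), node(y, w, one), r(false, y)))),  leaf(h(leaf(leaf(r(s, y))))) ≐ leaf(h(leaf(y2))).
Decompose h/1: node(y, r(false, y), s) ≐ node(one, w, node(r(false, one), node(y, w, one), r(false, y))).
Decompose node/3: y ≐ one,  r(false, y) ≐ w,  s ≐ node(r(false, one), node(y, w, one), r(false, y)).
Bind y := one; substituting into the remaining equations gives: r(false, one) ≐ w,  s ≐ node(r(false, one), node(one, w, one), r(false, one)),  leaf(h(leaf(leaf(r(s, one))))) ≐ leaf(h(leaf(y2))).
Bind w := r(false, one); substituting into the one remaining equation that mentions w gives: s ≐ node(r(false, one), node(one, r(false, one), one), r(false, one)).
Bind s := node(r(false, one), node(one, r(false, one), one), r(false, one)); substituting into the remaining equation gives: leaf(h(leaf(leaf(r(node(r(false, one), node(one, r(false, one), one), r(false, one)), one))))) ≐ leaf(h(leaf(y2))).
Decompose leaf/1: h(leaf(leaf(r(node(r(false, one), node(one, r(false, one), one), r(false, one)), one)))) ≐ h(leaf(y2)).
Decompose h/1: leaf(leaf(r(node(r(false, one), node(one, r(false, one), one), r(false, one)), one))) ≐ leaf(y2).
Decompose leaf/1: leaf(r(node(r(false, one), node(one, r(false, one), one), r(false, one)), one)) ≐ y2.
Bind y2 := leaf(r(node(r(false, one), node(one, r(false, one), one), r(false, one)), one)).
No equations remain and no clash or occurs-check failure arose, so a unifier exists.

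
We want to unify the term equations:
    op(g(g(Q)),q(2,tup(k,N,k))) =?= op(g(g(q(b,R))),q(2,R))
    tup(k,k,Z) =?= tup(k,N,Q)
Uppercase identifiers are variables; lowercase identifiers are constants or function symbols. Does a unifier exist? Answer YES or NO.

YES

Decompose op/2: g(g(Q)) =?= g(g(q(b,R))),  q(2,tup(k,N,k)) =?= q(2,R).
Decompose g/1: g(Q) =?= g(q(b,R)).
Decompose g/1: Q =?= q(b,R).
Bind Q := q(b,R); substituting into the one remaining equation that mentions Q gives: tup(k,k,Z) =?= tup(k,N,q(b,R)).
Decompose q/2: 2 =?= 2,  tup(k,N,k) =?= R.
Delete trivial equation 2 =?= 2.
Bind R := tup(k,N,k); substituting into the remaining equation gives: tup(k,k,Z) =?= tup(k,N,q(b,tup(k,N,k))). Substituting into the earlier binding gives Q := q(b,tup(k,N,k)).
Decompose tup/3: k =?= k,  k =?= N,  Z =?= q(b,tup(k,N,k)).
Delete trivial equation k =?= k.
Bind N := k; substituting into the remaining equation gives: Z =?= q(b,tup(k,k,k)). Substituting into the earlier bindings gives Q := q(b,tup(k,k,k)), R := tup(k,k,k).
Bind Z := q(b,tup(k,k,k)).
No equations remain and no clash or occurs-check failure arose, so a unifier exists.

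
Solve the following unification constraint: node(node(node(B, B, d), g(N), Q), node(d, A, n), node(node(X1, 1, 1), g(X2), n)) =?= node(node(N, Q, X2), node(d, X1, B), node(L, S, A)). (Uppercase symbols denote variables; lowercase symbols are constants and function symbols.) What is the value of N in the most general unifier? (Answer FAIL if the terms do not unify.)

Decompose node/3: node(node(B, B, d), g(N), Q) =?= node(N, Q, X2),  node(d, A, n) =?= node(d, X1, B),  node(node(X1, 1, 1), g(X2), n) =?= node(L, S, A).
Decompose node/3: node(B, B, d) =?= N,  g(N) =?= Q,  Q =?= X2.
Bind N := node(B, B, d); substituting into the one remaining equation that mentions N gives: g(node(B, B, d)) =?= Q.
Bind Q := g(node(B, B, d)); substituting into the one remaining equation that mentions Q gives: g(node(B, B, d)) =?= X2.
Bind X2 := g(node(B, B, d)); substituting into the one remaining equation that mentions X2 gives: node(node(X1, 1, 1), g(g(node(B, B, d))), n) =?= node(L, S, A).
Decompose node/3: d =?= d,  A =?= X1,  n =?= B.
Delete trivial equation d =?= d.
Bind A := X1; substituting into the one remaining equation that mentions A gives: node(node(X1, 1, 1), g(g(node(B, B, d))), n) =?= node(L, S, X1).
Bind B := n; substituting into the remaining equation gives: node(node(X1, 1, 1), g(g(node(n, n, d))), n) =?= node(L, S, X1). Substituting into the earlier bindings gives N := node(n, n, d), Q := g(node(n, n, d)), X2 := g(node(n, n, d)).
Decompose node/3: node(X1, 1, 1) =?= L,  g(g(node(n, n, d))) =?= S,  n =?= X1.
Bind L := node(X1, 1, 1); no other remaining equation mentions L.
Bind S := g(g(node(n, n, d))); no other remaining equation mentions S.
Bind X1 := n. Substituting into the earlier bindings gives A := n, L := node(n, 1, 1).
MGU = { N := node(n, n, d), Q := g(node(n, n, d)), X2 := g(node(n, n, d)), A := n, B := n, L := node(n, 1, 1), S := g(g(node(n, n, d))), X1 := n }, so N := node(n, n, d).

node(n, n, d)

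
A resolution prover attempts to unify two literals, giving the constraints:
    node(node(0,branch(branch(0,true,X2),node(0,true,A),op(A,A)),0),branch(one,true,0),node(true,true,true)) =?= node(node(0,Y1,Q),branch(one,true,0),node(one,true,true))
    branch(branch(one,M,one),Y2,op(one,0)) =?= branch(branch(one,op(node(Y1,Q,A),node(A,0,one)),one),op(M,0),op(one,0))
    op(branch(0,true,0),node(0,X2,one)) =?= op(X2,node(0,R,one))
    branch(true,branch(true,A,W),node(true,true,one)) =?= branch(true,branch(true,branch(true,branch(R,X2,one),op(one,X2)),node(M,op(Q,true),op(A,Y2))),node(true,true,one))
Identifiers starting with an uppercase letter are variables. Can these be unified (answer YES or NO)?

Decompose node/3: node(0,branch(branch(0,true,X2),node(0,true,A),op(A,A)),0) =?= node(0,Y1,Q),  branch(one,true,0) =?= branch(one,true,0),  node(true,true,true) =?= node(one,true,true).
Decompose node/3: 0 =?= 0,  branch(branch(0,true,X2),node(0,true,A),op(A,A)) =?= Y1,  0 =?= Q.
Delete trivial equation 0 =?= 0.
Bind Y1 := branch(branch(0,true,X2),node(0,true,A),op(A,A)); substituting into the one remaining equation that mentions Y1 gives: branch(branch(one,M,one),Y2,op(one,0)) =?= branch(branch(one,op(node(branch(branch(0,true,X2),node(0,true,A),op(A,A)),Q,A),node(A,0,one)),one),op(M,0),op(one,0)).
Bind Q := 0; substituting into the 2 remaining equations that mention Q gives: branch(branch(one,M,one),Y2,op(one,0)) =?= branch(branch(one,op(node(branch(branch(0,true,X2),node(0,true,A),op(A,A)),0,A),node(A,0,one)),one),op(M,0),op(one,0)),  branch(true,branch(true,A,W),node(true,true,one)) =?= branch(true,branch(true,branch(true,branch(R,X2,one),op(one,X2)),node(M,op(0,true),op(A,Y2))),node(true,true,one)).
Delete trivial equation branch(one,true,0) =?= branch(one,true,0).
Decompose node/3: true =?= one,  true =?= true,  true =?= true.
Clash: constants true and one differ; no unifier exists.

NO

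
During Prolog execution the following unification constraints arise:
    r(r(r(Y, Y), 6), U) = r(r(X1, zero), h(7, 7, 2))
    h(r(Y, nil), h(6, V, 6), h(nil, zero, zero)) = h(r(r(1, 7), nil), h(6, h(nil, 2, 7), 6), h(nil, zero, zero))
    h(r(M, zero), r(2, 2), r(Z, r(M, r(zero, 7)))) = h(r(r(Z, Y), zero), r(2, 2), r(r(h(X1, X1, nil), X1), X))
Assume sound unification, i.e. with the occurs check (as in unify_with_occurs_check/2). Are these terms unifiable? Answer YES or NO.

NO

Decompose r/2: r(r(Y, Y), 6) = r(X1, zero),  U = h(7, 7, 2).
Decompose r/2: r(Y, Y) = X1,  6 = zero.
Bind X1 := r(Y, Y); substituting into the one remaining equation that mentions X1 gives: h(r(M, zero), r(2, 2), r(Z, r(M, r(zero, 7)))) = h(r(r(Z, Y), zero), r(2, 2), r(r(h(r(Y, Y), r(Y, Y), nil), r(Y, Y)), X)).
Clash: constants 6 and zero differ; no unifier exists.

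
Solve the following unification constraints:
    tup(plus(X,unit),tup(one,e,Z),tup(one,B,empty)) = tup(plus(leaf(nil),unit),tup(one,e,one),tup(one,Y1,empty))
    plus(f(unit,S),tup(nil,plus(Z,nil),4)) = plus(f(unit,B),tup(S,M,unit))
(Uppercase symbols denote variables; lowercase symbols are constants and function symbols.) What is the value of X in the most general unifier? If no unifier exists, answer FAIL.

Decompose tup/3: plus(X,unit) = plus(leaf(nil),unit),  tup(one,e,Z) = tup(one,e,one),  tup(one,B,empty) = tup(one,Y1,empty).
Decompose plus/2: X = leaf(nil),  unit = unit.
Bind X := leaf(nil); no other remaining equation mentions X.
Delete trivial equation unit = unit.
Decompose tup/3: one = one,  e = e,  Z = one.
Delete trivial equation one = one.
Delete trivial equation e = e.
Bind Z := one; substituting into the one remaining equation that mentions Z gives: plus(f(unit,S),tup(nil,plus(one,nil),4)) = plus(f(unit,B),tup(S,M,unit)).
Decompose tup/3: one = one,  B = Y1,  empty = empty.
Delete trivial equation one = one.
Bind B := Y1; substituting into the one remaining equation that mentions B gives: plus(f(unit,S),tup(nil,plus(one,nil),4)) = plus(f(unit,Y1),tup(S,M,unit)).
Delete trivial equation empty = empty.
Decompose plus/2: f(unit,S) = f(unit,Y1),  tup(nil,plus(one,nil),4) = tup(S,M,unit).
Decompose f/2: unit = unit,  S = Y1.
Delete trivial equation unit = unit.
Bind S := Y1; substituting into the remaining equation gives: tup(nil,plus(one,nil),4) = tup(Y1,M,unit).
Decompose tup/3: nil = Y1,  plus(one,nil) = M,  4 = unit.
Bind Y1 := nil; no other remaining equation mentions Y1. Substituting into the earlier bindings gives B := nil, S := nil.
Bind M := plus(one,nil); no other remaining equation mentions M.
Clash: constants 4 and unit differ; no unifier exists.

FAIL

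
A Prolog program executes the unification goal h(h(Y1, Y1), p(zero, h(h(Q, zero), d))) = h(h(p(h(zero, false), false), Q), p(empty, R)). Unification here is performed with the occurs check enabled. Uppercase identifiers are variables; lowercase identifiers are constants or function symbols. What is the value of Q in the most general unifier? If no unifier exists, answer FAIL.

Decompose h/2: h(Y1, Y1) = h(p(h(zero, false), false), Q),  p(zero, h(h(Q, zero), d)) = p(empty, R).
Decompose h/2: Y1 = p(h(zero, false), false),  Y1 = Q.
Bind Y1 := p(h(zero, false), false); substituting into the one remaining equation that mentions Y1 gives: p(h(zero, false), false) = Q.
Bind Q := p(h(zero, false), false); substituting into the remaining equation gives: p(zero, h(h(p(h(zero, false), false), zero), d)) = p(empty, R).
Decompose p/2: zero = empty,  h(h(p(h(zero, false), false), zero), d) = R.
Clash: constants zero and empty differ; no unifier exists.

FAIL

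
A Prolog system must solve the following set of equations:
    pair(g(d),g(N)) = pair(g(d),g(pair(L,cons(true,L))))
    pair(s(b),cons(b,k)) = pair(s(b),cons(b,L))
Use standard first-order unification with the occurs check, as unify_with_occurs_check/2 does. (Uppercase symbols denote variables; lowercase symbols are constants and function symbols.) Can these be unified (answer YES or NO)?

Decompose pair/2: g(d) = g(d),  g(N) = g(pair(L,cons(true,L))).
Delete trivial equation g(d) = g(d).
Decompose g/1: N = pair(L,cons(true,L)).
Bind N := pair(L,cons(true,L)); no other remaining equation mentions N.
Decompose pair/2: s(b) = s(b),  cons(b,k) = cons(b,L).
Delete trivial equation s(b) = s(b).
Decompose cons/2: b = b,  k = L.
Delete trivial equation b = b.
Bind L := k. Substituting into the earlier binding gives N := pair(k,cons(true,k)).
No equations remain and no clash or occurs-check failure arose, so a unifier exists.

YES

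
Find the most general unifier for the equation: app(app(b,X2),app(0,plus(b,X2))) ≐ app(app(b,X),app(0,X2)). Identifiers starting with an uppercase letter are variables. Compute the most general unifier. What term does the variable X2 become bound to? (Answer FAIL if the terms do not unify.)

Decompose app/2: app(b,X2) ≐ app(b,X),  app(0,plus(b,X2)) ≐ app(0,X2).
Decompose app/2: b ≐ b,  X2 ≐ X.
Delete trivial equation b ≐ b.
Bind X2 := X; substituting into the remaining equation gives: app(0,plus(b,X)) ≐ app(0,X).
Decompose app/2: 0 ≐ 0,  plus(b,X) ≐ X.
Delete trivial equation 0 ≐ 0.
Occurs check fails: X occurs in plus(b,X); the equation X ≐ plus(b,X) has no finite solution.

FAIL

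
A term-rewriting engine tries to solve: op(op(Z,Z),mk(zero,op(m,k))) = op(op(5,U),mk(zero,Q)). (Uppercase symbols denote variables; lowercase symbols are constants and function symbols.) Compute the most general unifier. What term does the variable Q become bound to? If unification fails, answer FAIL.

op(m,k)

Decompose op/2: op(Z,Z) = op(5,U),  mk(zero,op(m,k)) = mk(zero,Q).
Decompose op/2: Z = 5,  Z = U.
Bind Z := 5; substituting into the one remaining equation that mentions Z gives: 5 = U.
Bind U := 5; no other remaining equation mentions U.
Decompose mk/2: zero = zero,  op(m,k) = Q.
Delete trivial equation zero = zero.
Bind Q := op(m,k).
MGU = { Z ↦ 5, U ↦ 5, Q ↦ op(m,k) }, so Q ↦ op(m,k).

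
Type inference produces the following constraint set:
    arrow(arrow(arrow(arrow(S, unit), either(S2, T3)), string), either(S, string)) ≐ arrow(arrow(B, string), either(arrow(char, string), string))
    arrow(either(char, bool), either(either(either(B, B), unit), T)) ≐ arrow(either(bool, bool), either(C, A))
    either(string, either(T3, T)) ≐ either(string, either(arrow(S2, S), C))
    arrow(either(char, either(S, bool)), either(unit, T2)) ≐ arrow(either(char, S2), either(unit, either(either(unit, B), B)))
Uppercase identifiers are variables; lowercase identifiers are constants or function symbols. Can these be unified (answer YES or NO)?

Decompose arrow/2: arrow(arrow(arrow(S, unit), either(S2, T3)), string) ≐ arrow(B, string),  either(S, string) ≐ either(arrow(char, string), string).
Decompose arrow/2: arrow(arrow(S, unit), either(S2, T3)) ≐ B,  string ≐ string.
Bind B := arrow(arrow(S, unit), either(S2, T3)); substituting into the 2 remaining equations that mention B gives: arrow(either(char, bool), either(either(either(arrow(arrow(S, unit), either(S2, T3)), arrow(arrow(S, unit), either(S2, T3))), unit), T)) ≐ arrow(either(bool, bool), either(C, A)),  arrow(either(char, either(S, bool)), either(unit, T2)) ≐ arrow(either(char, S2), either(unit, either(either(unit, arrow(arrow(S, unit), either(S2, T3))), arrow(arrow(S, unit), either(S2, T3))))).
Delete trivial equation string ≐ string.
Decompose either/2: S ≐ arrow(char, string),  string ≐ string.
Bind S := arrow(char, string); substituting into the 3 remaining equations that mention S gives: arrow(either(char, bool), either(either(either(arrow(arrow(arrow(char, string), unit), either(S2, T3)), arrow(arrow(arrow(char, string), unit), either(S2, T3))), unit), T)) ≐ arrow(either(bool, bool), either(C, A)),  either(string, either(T3, T)) ≐ either(string, either(arrow(S2, arrow(char, string)), C)),  arrow(either(char, either(arrow(char, string), bool)), either(unit, T2)) ≐ arrow(either(char, S2), either(unit, either(either(unit, arrow(arrow(arrow(char, string), unit), either(S2, T3))), arrow(arrow(arrow(char, string), unit), either(S2, T3))))). Substituting into the earlier binding gives B := arrow(arrow(arrow(char, string), unit), either(S2, T3)).
Delete trivial equation string ≐ string.
Decompose arrow/2: either(char, bool) ≐ either(bool, bool),  either(either(either(arrow(arrow(arrow(char, string), unit), either(S2, T3)), arrow(arrow(arrow(char, string), unit), either(S2, T3))), unit), T) ≐ either(C, A).
Decompose either/2: char ≐ bool,  bool ≐ bool.
Clash: constants char and bool differ; no unifier exists.

NO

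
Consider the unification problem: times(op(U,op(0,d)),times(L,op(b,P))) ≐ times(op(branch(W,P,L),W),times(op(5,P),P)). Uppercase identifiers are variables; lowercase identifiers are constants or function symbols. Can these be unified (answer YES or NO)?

Decompose times/2: op(U,op(0,d)) ≐ op(branch(W,P,L),W),  times(L,op(b,P)) ≐ times(op(5,P),P).
Decompose op/2: U ≐ branch(W,P,L),  op(0,d) ≐ W.
Bind U := branch(W,P,L); no other remaining equation mentions U.
Bind W := op(0,d); no other remaining equation mentions W. Substituting into the earlier binding gives U := branch(op(0,d),P,L).
Decompose times/2: L ≐ op(5,P),  op(b,P) ≐ P.
Bind L := op(5,P); no other remaining equation mentions L. Substituting into the earlier binding gives U := branch(op(0,d),P,op(5,P)).
Occurs check fails: P occurs in op(b,P); the equation P ≐ op(b,P) has no finite solution.

NO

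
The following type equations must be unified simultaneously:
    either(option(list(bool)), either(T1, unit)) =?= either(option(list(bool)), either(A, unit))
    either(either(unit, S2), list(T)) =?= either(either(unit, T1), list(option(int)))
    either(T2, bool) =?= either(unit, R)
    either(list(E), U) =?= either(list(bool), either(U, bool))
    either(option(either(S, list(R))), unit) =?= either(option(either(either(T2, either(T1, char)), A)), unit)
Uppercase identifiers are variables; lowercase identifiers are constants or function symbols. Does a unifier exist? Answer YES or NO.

Decompose either/2: option(list(bool)) =?= option(list(bool)),  either(T1, unit) =?= either(A, unit).
Delete trivial equation option(list(bool)) =?= option(list(bool)).
Decompose either/2: T1 =?= A,  unit =?= unit.
Bind T1 := A; substituting into the 2 remaining equations that mention T1 gives: either(either(unit, S2), list(T)) =?= either(either(unit, A), list(option(int))),  either(option(either(S, list(R))), unit) =?= either(option(either(either(T2, either(A, char)), A)), unit).
Delete trivial equation unit =?= unit.
Decompose either/2: either(unit, S2) =?= either(unit, A),  list(T) =?= list(option(int)).
Decompose either/2: unit =?= unit,  S2 =?= A.
Delete trivial equation unit =?= unit.
Bind S2 := A; no other remaining equation mentions S2.
Decompose list/1: T =?= option(int).
Bind T := option(int); no other remaining equation mentions T.
Decompose either/2: T2 =?= unit,  bool =?= R.
Bind T2 := unit; substituting into the one remaining equation that mentions T2 gives: either(option(either(S, list(R))), unit) =?= either(option(either(either(unit, either(A, char)), A)), unit).
Bind R := bool; substituting into the one remaining equation that mentions R gives: either(option(either(S, list(bool))), unit) =?= either(option(either(either(unit, either(A, char)), A)), unit).
Decompose either/2: list(E) =?= list(bool),  U =?= either(U, bool).
Decompose list/1: E =?= bool.
Bind E := bool; no other remaining equation mentions E.
Occurs check fails: U occurs in either(U, bool); the equation U =?= either(U, bool) has no finite solution.

NO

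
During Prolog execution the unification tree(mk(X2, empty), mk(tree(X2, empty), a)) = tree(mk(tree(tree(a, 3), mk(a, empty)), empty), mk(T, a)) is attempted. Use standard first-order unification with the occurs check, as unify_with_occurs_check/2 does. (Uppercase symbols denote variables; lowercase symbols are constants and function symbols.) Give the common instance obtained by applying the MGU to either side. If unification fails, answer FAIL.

Decompose tree/2: mk(X2, empty) = mk(tree(tree(a, 3), mk(a, empty)), empty),  mk(tree(X2, empty), a) = mk(T, a).
Decompose mk/2: X2 = tree(tree(a, 3), mk(a, empty)),  empty = empty.
Bind X2 := tree(tree(a, 3), mk(a, empty)); substituting into the one remaining equation that mentions X2 gives: mk(tree(tree(tree(a, 3), mk(a, empty)), empty), a) = mk(T, a).
Delete trivial equation empty = empty.
Decompose mk/2: tree(tree(tree(a, 3), mk(a, empty)), empty) = T,  a = a.
Bind T := tree(tree(tree(a, 3), mk(a, empty)), empty); no other remaining equation mentions T.
Delete trivial equation a = a.
Applying the MGU to either side gives tree(mk(tree(tree(a, 3), mk(a, empty)), empty), mk(tree(tree(tree(a, 3), mk(a, empty)), empty), a)).

tree(mk(tree(tree(a, 3), mk(a, empty)), empty), mk(tree(tree(tree(a, 3), mk(a, empty)), empty), a))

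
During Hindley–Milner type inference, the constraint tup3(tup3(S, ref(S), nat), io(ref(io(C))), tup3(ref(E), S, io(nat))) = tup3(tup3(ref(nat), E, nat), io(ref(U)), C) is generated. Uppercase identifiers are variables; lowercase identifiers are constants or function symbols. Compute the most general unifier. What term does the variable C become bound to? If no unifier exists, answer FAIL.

Decompose tup3/3: tup3(S, ref(S), nat) = tup3(ref(nat), E, nat),  io(ref(io(C))) = io(ref(U)),  tup3(ref(E), S, io(nat)) = C.
Decompose tup3/3: S = ref(nat),  ref(S) = E,  nat = nat.
Bind S := ref(nat); substituting into the 2 remaining equations that mention S gives: ref(ref(nat)) = E,  tup3(ref(E), ref(nat), io(nat)) = C.
Bind E := ref(ref(nat)); substituting into the one remaining equation that mentions E gives: tup3(ref(ref(ref(nat))), ref(nat), io(nat)) = C.
Delete trivial equation nat = nat.
Decompose io/1: ref(io(C)) = ref(U).
Decompose ref/1: io(C) = U.
Bind U := io(C); no other remaining equation mentions U.
Bind C := tup3(ref(ref(ref(nat))), ref(nat), io(nat)). Substituting into the earlier binding gives U := io(tup3(ref(ref(ref(nat))), ref(nat), io(nat))).
MGU = { S := ref(nat), E := ref(ref(nat)), U := io(tup3(ref(ref(ref(nat))), ref(nat), io(nat))), C := tup3(ref(ref(ref(nat))), ref(nat), io(nat)) }, so C := tup3(ref(ref(ref(nat))), ref(nat), io(nat)).

tup3(ref(ref(ref(nat))), ref(nat), io(nat))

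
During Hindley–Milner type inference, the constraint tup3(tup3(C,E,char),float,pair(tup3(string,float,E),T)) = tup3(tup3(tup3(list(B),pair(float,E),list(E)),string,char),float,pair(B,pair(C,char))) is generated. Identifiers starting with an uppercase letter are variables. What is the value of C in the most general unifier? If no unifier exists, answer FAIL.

Decompose tup3/3: tup3(C,E,char) = tup3(tup3(list(B),pair(float,E),list(E)),string,char),  float = float,  pair(tup3(string,float,E),T) = pair(B,pair(C,char)).
Decompose tup3/3: C = tup3(list(B),pair(float,E),list(E)),  E = string,  char = char.
Bind C := tup3(list(B),pair(float,E),list(E)); substituting into the one remaining equation that mentions C gives: pair(tup3(string,float,E),T) = pair(B,pair(tup3(list(B),pair(float,E),list(E)),char)).
Bind E := string; substituting into the one remaining equation that mentions E gives: pair(tup3(string,float,string),T) = pair(B,pair(tup3(list(B),pair(float,string),list(string)),char)). Substituting into the earlier binding gives C := tup3(list(B),pair(float,string),list(string)).
Delete trivial equation char = char.
Delete trivial equation float = float.
Decompose pair/2: tup3(string,float,string) = B,  T = pair(tup3(list(B),pair(float,string),list(string)),char).
Bind B := tup3(string,float,string); substituting into the remaining equation gives: T = pair(tup3(list(tup3(string,float,string)),pair(float,string),list(string)),char). Substituting into the earlier binding gives C := tup3(list(tup3(string,float,string)),pair(float,string),list(string)).
Bind T := pair(tup3(list(tup3(string,float,string)),pair(float,string),list(string)),char).
MGU = { C := tup3(list(tup3(string,float,string)),pair(float,string),list(string)), E := string, B := tup3(string,float,string), T := pair(tup3(list(tup3(string,float,string)),pair(float,string),list(string)),char) }, so C := tup3(list(tup3(string,float,string)),pair(float,string),list(string)).

tup3(list(tup3(string,float,string)),pair(float,string),list(string))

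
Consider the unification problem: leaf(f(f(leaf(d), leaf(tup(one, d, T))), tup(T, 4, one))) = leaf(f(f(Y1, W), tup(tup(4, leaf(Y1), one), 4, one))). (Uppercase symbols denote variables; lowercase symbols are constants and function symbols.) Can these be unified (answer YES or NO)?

YES

Decompose leaf/1: f(f(leaf(d), leaf(tup(one, d, T))), tup(T, 4, one)) = f(f(Y1, W), tup(tup(4, leaf(Y1), one), 4, one)).
Decompose f/2: f(leaf(d), leaf(tup(one, d, T))) = f(Y1, W),  tup(T, 4, one) = tup(tup(4, leaf(Y1), one), 4, one).
Decompose f/2: leaf(d) = Y1,  leaf(tup(one, d, T)) = W.
Bind Y1 := leaf(d); substituting into the one remaining equation that mentions Y1 gives: tup(T, 4, one) = tup(tup(4, leaf(leaf(d)), one), 4, one).
Bind W := leaf(tup(one, d, T)); no other remaining equation mentions W.
Decompose tup/3: T = tup(4, leaf(leaf(d)), one),  4 = 4,  one = one.
Bind T := tup(4, leaf(leaf(d)), one); no other remaining equation mentions T. Substituting into the earlier binding gives W := leaf(tup(one, d, tup(4, leaf(leaf(d)), one))).
Delete trivial equation 4 = 4.
Delete trivial equation one = one.
No equations remain and no clash or occurs-check failure arose, so a unifier exists.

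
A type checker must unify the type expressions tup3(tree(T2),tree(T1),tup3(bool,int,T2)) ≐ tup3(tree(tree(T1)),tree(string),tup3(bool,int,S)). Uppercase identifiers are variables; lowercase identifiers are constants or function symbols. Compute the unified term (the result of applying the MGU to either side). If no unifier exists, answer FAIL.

Decompose tup3/3: tree(T2) ≐ tree(tree(T1)),  tree(T1) ≐ tree(string),  tup3(bool,int,T2) ≐ tup3(bool,int,S).
Decompose tree/1: T2 ≐ tree(T1).
Bind T2 := tree(T1); substituting into the one remaining equation that mentions T2 gives: tup3(bool,int,tree(T1)) ≐ tup3(bool,int,S).
Decompose tree/1: T1 ≐ string.
Bind T1 := string; substituting into the remaining equation gives: tup3(bool,int,tree(string)) ≐ tup3(bool,int,S). Substituting into the earlier binding gives T2 := tree(string).
Decompose tup3/3: bool ≐ bool,  int ≐ int,  tree(string) ≐ S.
Delete trivial equation bool ≐ bool.
Delete trivial equation int ≐ int.
Bind S := tree(string).
Applying the MGU to either side gives tup3(tree(tree(string)),tree(string),tup3(bool,int,tree(string))).

tup3(tree(tree(string)),tree(string),tup3(bool,int,tree(string)))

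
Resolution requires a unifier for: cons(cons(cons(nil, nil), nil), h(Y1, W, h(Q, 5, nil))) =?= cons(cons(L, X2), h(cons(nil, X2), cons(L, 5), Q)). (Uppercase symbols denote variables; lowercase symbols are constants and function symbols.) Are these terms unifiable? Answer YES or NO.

NO

Decompose cons/2: cons(cons(nil, nil), nil) =?= cons(L, X2),  h(Y1, W, h(Q, 5, nil)) =?= h(cons(nil, X2), cons(L, 5), Q).
Decompose cons/2: cons(nil, nil) =?= L,  nil =?= X2.
Bind L := cons(nil, nil); substituting into the one remaining equation that mentions L gives: h(Y1, W, h(Q, 5, nil)) =?= h(cons(nil, X2), cons(cons(nil, nil), 5), Q).
Bind X2 := nil; substituting into the remaining equation gives: h(Y1, W, h(Q, 5, nil)) =?= h(cons(nil, nil), cons(cons(nil, nil), 5), Q).
Decompose h/3: Y1 =?= cons(nil, nil),  W =?= cons(cons(nil, nil), 5),  h(Q, 5, nil) =?= Q.
Bind Y1 := cons(nil, nil); no other remaining equation mentions Y1.
Bind W := cons(cons(nil, nil), 5); no other remaining equation mentions W.
Occurs check fails: Q occurs in h(Q, 5, nil); the equation Q =?= h(Q, 5, nil) has no finite solution.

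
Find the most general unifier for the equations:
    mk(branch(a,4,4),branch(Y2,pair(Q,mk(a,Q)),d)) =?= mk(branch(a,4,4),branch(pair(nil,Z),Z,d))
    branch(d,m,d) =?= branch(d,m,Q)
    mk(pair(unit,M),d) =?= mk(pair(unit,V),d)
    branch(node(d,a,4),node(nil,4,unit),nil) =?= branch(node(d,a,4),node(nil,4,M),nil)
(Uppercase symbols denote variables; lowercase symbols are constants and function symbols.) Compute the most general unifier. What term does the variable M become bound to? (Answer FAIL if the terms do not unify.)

unit

Decompose mk/2: branch(a,4,4) =?= branch(a,4,4),  branch(Y2,pair(Q,mk(a,Q)),d) =?= branch(pair(nil,Z),Z,d).
Delete trivial equation branch(a,4,4) =?= branch(a,4,4).
Decompose branch/3: Y2 =?= pair(nil,Z),  pair(Q,mk(a,Q)) =?= Z,  d =?= d.
Bind Y2 := pair(nil,Z); no other remaining equation mentions Y2.
Bind Z := pair(Q,mk(a,Q)); no other remaining equation mentions Z. Substituting into the earlier binding gives Y2 := pair(nil,pair(Q,mk(a,Q))).
Delete trivial equation d =?= d.
Decompose branch/3: d =?= d,  m =?= m,  d =?= Q.
Delete trivial equation d =?= d.
Delete trivial equation m =?= m.
Bind Q := d; no other remaining equation mentions Q. Substituting into the earlier bindings gives Y2 := pair(nil,pair(d,mk(a,d))), Z := pair(d,mk(a,d)).
Decompose mk/2: pair(unit,M) =?= pair(unit,V),  d =?= d.
Decompose pair/2: unit =?= unit,  M =?= V.
Delete trivial equation unit =?= unit.
Bind M := V; substituting into the one remaining equation that mentions M gives: branch(node(d,a,4),node(nil,4,unit),nil) =?= branch(node(d,a,4),node(nil,4,V),nil).
Delete trivial equation d =?= d.
Decompose branch/3: node(d,a,4) =?= node(d,a,4),  node(nil,4,unit) =?= node(nil,4,V),  nil =?= nil.
Delete trivial equation node(d,a,4) =?= node(d,a,4).
Decompose node/3: nil =?= nil,  4 =?= 4,  unit =?= V.
Delete trivial equation nil =?= nil.
Delete trivial equation 4 =?= 4.
Bind V := unit; no other remaining equation mentions V. Substituting into the earlier binding gives M := unit.
Delete trivial equation nil =?= nil.
MGU = { Y2 -> pair(nil,pair(d,mk(a,d))), Z -> pair(d,mk(a,d)), Q -> d, M -> unit, V -> unit }, so M -> unit.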